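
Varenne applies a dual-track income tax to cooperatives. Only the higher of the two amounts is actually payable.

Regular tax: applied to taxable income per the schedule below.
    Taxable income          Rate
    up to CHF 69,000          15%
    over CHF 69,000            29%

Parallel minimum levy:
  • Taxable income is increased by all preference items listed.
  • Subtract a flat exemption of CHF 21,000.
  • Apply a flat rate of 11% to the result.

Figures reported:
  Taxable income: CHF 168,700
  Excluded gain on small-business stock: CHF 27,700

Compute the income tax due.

CHF 39,263

Regular tax:
  CHF 69,000 × 15% = CHF 10,350
  CHF 99,700 × 29% = CHF 28,913
  → CHF 39,263

Parallel minimum levy:
  Adjusted income: CHF 168,700 + CHF 27,700 = CHF 196,400
  Less exemption CHF 21,000 → base CHF 175,400
  CHF 175,400 × 11% = CHF 19,294

CHF 39,263 > CHF 19,294, so the regular tax governs.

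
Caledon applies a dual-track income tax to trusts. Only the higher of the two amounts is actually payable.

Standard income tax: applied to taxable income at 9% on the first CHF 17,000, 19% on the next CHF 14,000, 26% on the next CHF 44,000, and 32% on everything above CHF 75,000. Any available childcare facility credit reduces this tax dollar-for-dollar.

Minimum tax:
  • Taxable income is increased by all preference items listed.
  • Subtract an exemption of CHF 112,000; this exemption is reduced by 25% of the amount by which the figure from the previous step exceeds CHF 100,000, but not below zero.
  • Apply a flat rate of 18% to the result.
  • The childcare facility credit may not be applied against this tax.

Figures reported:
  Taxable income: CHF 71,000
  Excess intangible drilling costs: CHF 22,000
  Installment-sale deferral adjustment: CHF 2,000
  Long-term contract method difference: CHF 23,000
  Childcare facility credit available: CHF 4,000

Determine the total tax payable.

CHF 10,590

Standard income tax:
  CHF 17,000 × 9% = CHF 1,530
  CHF 14,000 × 19% = CHF 2,660
  CHF 40,000 × 26% = CHF 10,400
  → CHF 14,590
  Less childcare facility credit CHF 4,000 → CHF 10,590

Minimum tax:
  Adjusted income: CHF 71,000 + CHF 22,000 + CHF 2,000 + CHF 23,000 = CHF 118,000
  Exemption: CHF 112,000 − 25% × (CHF 118,000 − CHF 100,000) = CHF 112,000 − CHF 4,500 = CHF 107,500
  Base: CHF 118,000 − CHF 107,500 = CHF 10,500
  CHF 10,500 × 18% = CHF 1,890

CHF 10,590 > CHF 1,890, so the standard income tax governs.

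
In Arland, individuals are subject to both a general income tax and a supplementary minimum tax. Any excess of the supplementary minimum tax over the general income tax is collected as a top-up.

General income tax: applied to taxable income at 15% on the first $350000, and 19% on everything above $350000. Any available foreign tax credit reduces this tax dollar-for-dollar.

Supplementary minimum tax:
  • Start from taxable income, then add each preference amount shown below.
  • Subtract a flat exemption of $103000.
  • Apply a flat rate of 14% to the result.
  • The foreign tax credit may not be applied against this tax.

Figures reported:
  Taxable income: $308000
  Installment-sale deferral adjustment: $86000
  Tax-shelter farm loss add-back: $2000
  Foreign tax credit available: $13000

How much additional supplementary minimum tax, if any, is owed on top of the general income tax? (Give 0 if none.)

General income tax:
  $308000 × 15% = $46200
  Less foreign tax credit $13000 → $33200

Supplementary minimum tax:
  Adjusted income: $308000 + $86000 + $2000 = $396000
  Less exemption $103000 → base $293000
  $293000 × 14% = $41020

Excess of supplementary minimum tax over general income tax: $41020 − $33200 = $7820.

$7820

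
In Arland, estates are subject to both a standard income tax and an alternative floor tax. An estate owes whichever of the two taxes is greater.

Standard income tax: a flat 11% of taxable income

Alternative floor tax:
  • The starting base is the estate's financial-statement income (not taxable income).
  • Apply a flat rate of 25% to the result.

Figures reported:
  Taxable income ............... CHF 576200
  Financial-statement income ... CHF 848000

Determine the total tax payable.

CHF 212000

Standard income tax:
  CHF 576200 × 11% = CHF 63382

Alternative floor tax:
  Base (financial-statement income): CHF 848000
  CHF 848000 × 25% = CHF 212000

CHF 212000 > CHF 63382, so the alternative floor tax is the binding amount.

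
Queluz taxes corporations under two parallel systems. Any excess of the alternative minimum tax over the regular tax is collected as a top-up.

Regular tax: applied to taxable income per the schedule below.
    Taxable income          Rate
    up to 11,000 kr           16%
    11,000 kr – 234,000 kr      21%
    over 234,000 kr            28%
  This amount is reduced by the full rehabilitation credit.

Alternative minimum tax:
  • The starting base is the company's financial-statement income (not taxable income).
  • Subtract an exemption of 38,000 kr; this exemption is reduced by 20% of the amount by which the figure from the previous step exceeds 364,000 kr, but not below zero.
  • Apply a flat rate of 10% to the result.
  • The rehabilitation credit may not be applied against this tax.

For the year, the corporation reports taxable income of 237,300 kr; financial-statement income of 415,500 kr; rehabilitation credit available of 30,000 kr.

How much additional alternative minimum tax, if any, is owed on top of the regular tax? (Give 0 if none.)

Alternative minimum tax:
  Base (financial-statement income): 415,500 kr
  Exemption: 38,000 kr − 20% × (415,500 kr − 364,000 kr) = 38,000 kr − 10,300 kr = 27,700 kr
  Base: 415,500 kr − 27,700 kr = 387,800 kr
  387,800 kr × 10% = 38,780 kr

Regular tax:
  11,000 kr × 16% = 1,760 kr
  223,000 kr × 21% = 46,830 kr
  3,300 kr × 28% = 924 kr
  → 49,514 kr
  Less rehabilitation credit 30,000 kr → 19,514 kr

Excess of alternative minimum tax over regular tax: 38,780 kr − 19,514 kr = 19,266 kr.

19,266 kr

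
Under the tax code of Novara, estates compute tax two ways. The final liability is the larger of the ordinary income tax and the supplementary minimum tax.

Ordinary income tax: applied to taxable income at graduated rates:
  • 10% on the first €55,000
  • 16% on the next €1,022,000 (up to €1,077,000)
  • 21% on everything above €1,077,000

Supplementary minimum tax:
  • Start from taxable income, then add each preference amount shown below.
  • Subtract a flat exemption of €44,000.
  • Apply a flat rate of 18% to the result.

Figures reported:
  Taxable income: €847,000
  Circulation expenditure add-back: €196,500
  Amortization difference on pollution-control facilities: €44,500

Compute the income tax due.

Ordinary income tax:
  €55,000 × 10% = €5,500
  €792,000 × 16% = €126,720
  → €132,220

Supplementary minimum tax:
  Adjusted income: €847,000 + €196,500 + €44,500 = €1,088,000
  Less exemption €44,000 → base €1,044,000
  €1,044,000 × 18% = €187,920

€187,920 > €132,220, so the supplementary minimum tax is the binding amount.

€187,920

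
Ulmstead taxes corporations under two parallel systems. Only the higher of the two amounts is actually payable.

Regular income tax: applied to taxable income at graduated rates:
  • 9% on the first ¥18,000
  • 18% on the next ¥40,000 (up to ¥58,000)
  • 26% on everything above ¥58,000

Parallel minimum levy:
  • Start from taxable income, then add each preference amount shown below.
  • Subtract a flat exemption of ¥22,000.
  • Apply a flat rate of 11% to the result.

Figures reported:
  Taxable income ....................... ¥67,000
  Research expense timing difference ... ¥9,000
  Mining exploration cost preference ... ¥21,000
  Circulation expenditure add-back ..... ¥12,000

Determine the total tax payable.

Regular income tax:
  ¥18,000 × 9% = ¥1,620
  ¥40,000 × 18% = ¥7,200
  ¥9,000 × 26% = ¥2,340
  → ¥11,160

Parallel minimum levy:
  Adjusted income: ¥67,000 + ¥9,000 + ¥21,000 + ¥12,000 = ¥109,000
  Less exemption ¥22,000 → base ¥87,000
  ¥87,000 × 11% = ¥9,570

¥11,160 > ¥9,570, so the regular income tax governs.

¥11,160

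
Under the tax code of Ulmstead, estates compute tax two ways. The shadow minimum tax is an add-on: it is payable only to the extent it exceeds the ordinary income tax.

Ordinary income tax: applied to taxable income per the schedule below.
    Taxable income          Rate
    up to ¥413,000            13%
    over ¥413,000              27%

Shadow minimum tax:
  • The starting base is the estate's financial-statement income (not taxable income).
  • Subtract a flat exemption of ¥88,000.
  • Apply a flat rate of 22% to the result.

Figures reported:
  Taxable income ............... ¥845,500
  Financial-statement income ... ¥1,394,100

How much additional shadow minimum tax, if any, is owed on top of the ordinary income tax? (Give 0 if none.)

¥116,877

Shadow minimum tax:
  Base (financial-statement income): ¥1,394,100
  Less exemption ¥88,000 → base ¥1,306,100
  ¥1,306,100 × 22% = ¥287,342

Ordinary income tax:
  ¥413,000 × 13% = ¥53,690
  ¥432,500 × 27% = ¥116,775
  → ¥170,465

Excess of shadow minimum tax over ordinary income tax: ¥287,342 − ¥170,465 = ¥116,877.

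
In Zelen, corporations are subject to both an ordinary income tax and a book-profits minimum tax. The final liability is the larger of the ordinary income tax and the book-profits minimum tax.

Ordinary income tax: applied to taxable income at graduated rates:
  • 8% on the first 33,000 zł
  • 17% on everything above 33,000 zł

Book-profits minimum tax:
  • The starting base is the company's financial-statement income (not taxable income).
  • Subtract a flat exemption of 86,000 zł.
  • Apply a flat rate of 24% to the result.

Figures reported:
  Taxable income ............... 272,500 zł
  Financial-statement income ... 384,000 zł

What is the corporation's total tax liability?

Ordinary income tax:
  33,000 zł × 8% = 2,640 zł
  239,500 zł × 17% = 40,715 zł
  → 43,355 zł

Book-profits minimum tax:
  Base (financial-statement income): 384,000 zł
  Less exemption 86,000 zł → base 298,000 zł
  298,000 zł × 24% = 71,520 zł

71,520 zł > 43,355 zł, so the book-profits minimum tax is the binding amount.

71,520 zł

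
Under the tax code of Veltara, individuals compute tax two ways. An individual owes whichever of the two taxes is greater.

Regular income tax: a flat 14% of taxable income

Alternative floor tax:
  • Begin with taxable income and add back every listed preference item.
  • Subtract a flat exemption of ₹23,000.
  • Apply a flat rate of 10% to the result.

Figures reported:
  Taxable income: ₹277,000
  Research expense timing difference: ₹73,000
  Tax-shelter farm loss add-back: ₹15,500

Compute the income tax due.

Alternative floor tax:
  Adjusted income: ₹277,000 + ₹73,000 + ₹15,500 = ₹365,500
  Less exemption ₹23,000 → base ₹342,500
  ₹342,500 × 10% = ₹34,250

Regular income tax:
  ₹277,000 × 14% = ₹38,780

₹38,780 > ₹34,250, so the regular income tax governs.

₹38,780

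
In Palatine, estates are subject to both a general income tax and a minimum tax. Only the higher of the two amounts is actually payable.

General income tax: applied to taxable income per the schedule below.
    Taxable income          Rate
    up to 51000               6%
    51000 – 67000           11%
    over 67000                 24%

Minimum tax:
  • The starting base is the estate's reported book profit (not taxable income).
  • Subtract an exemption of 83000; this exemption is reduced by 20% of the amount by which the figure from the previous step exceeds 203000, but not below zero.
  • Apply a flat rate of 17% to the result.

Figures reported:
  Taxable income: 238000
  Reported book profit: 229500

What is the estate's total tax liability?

45860

General income tax:
  51000 × 6% = 3060
  16000 × 11% = 1760
  171000 × 24% = 41040
  → 45860

Minimum tax:
  Base (reported book profit): 229500
  Exemption: 83000 − 20% × (229500 − 203000) = 83000 − 5300 = 77700
  Base: 229500 − 77700 = 151800
  151800 × 17% = 25806

45860 > 25806, so the general income tax governs.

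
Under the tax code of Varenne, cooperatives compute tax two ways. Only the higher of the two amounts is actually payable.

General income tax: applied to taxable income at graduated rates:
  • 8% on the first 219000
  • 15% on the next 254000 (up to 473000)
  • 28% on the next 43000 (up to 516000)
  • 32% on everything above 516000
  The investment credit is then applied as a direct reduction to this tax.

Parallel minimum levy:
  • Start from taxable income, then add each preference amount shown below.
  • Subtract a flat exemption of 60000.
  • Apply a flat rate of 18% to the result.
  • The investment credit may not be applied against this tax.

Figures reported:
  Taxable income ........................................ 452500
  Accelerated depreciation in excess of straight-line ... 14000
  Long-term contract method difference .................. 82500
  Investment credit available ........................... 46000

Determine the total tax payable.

General income tax:
  219000 × 8% = 17520
  233500 × 15% = 35025
  → 52545
  Less investment credit 46000 → 6545

Parallel minimum levy:
  Adjusted income: 452500 + 14000 + 82500 = 549000
  Less exemption 60000 → base 489000
  489000 × 18% = 88020

88020 > 6545, so the parallel minimum levy is the binding amount.

88020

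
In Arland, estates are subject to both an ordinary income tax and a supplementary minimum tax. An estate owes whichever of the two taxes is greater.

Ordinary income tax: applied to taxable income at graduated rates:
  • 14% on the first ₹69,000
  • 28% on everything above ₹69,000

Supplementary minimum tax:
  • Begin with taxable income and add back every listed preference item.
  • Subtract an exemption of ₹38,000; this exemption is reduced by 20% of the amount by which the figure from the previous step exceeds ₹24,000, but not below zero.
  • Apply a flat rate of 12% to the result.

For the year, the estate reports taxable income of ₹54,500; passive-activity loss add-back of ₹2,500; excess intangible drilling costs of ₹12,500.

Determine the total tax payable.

₹7,630

Ordinary income tax:
  ₹54,500 × 14% = ₹7,630

Supplementary minimum tax:
  Adjusted income: ₹54,500 + ₹2,500 + ₹12,500 = ₹69,500
  Exemption: ₹38,000 − 20% × (₹69,500 − ₹24,000) = ₹38,000 − ₹9,100 = ₹28,900
  Base: ₹69,500 − ₹28,900 = ₹40,600
  ₹40,600 × 12% = ₹4,872

₹7,630 > ₹4,872, so the ordinary income tax governs.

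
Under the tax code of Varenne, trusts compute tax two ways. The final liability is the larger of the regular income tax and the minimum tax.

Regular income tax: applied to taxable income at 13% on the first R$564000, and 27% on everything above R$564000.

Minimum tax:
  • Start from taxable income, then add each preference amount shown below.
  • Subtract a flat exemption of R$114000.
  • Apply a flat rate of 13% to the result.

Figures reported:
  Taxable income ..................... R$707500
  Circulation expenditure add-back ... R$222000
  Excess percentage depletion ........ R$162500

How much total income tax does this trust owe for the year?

Regular income tax:
  R$564000 × 13% = R$73320
  R$143500 × 27% = R$38745
  → R$112065

Minimum tax:
  Adjusted income: R$707500 + R$222000 + R$162500 = R$1092000
  Less exemption R$114000 → base R$978000
  R$978000 × 13% = R$127140

R$127140 > R$112065, so the minimum tax is the binding amount.

R$127140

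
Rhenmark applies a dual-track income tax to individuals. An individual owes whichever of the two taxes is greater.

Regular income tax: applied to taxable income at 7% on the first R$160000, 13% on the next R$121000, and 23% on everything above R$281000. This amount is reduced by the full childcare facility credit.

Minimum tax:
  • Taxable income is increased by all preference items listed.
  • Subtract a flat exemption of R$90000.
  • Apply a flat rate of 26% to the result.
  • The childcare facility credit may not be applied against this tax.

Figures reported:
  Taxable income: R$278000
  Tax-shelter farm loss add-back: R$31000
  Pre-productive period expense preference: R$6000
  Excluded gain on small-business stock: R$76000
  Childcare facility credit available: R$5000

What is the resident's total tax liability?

Regular income tax:
  R$160000 × 7% = R$11200
  R$118000 × 13% = R$15340
  → R$26540
  Less childcare facility credit R$5000 → R$21540

Minimum tax:
  Adjusted income: R$278000 + R$31000 + R$6000 + R$76000 = R$391000
  Less exemption R$90000 → base R$301000
  R$301000 × 26% = R$78260

R$78260 > R$21540, so the minimum tax is the binding amount.

R$78260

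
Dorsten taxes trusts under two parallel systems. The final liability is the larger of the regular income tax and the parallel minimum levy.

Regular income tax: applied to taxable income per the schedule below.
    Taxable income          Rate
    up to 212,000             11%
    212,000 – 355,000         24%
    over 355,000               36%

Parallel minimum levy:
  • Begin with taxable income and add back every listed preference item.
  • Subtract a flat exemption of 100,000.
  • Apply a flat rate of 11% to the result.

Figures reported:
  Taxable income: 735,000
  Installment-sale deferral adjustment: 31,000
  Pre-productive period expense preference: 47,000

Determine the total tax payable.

Regular income tax:
  212,000 × 11% = 23,320
  143,000 × 24% = 34,320
  380,000 × 36% = 136,800
  → 194,440

Parallel minimum levy:
  Adjusted income: 735,000 + 31,000 + 47,000 = 813,000
  Less exemption 100,000 → base 713,000
  713,000 × 11% = 78,430

194,440 > 78,430, so the regular income tax governs.

194,440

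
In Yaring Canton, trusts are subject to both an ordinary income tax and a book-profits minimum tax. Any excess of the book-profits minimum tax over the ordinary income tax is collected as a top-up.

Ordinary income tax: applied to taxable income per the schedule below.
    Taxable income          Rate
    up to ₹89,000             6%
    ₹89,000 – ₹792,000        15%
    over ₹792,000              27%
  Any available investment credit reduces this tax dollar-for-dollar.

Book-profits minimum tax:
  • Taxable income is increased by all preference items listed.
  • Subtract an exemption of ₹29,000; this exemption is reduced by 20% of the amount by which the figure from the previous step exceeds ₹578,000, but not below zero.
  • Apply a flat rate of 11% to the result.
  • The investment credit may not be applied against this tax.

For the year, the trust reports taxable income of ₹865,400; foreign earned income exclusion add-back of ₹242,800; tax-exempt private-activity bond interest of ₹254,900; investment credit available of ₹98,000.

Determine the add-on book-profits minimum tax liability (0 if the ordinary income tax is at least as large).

₹117,333

Ordinary income tax:
  ₹89,000 × 6% = ₹5,340
  ₹703,000 × 15% = ₹105,450
  ₹73,400 × 27% = ₹19,818
  → ₹130,608
  Less investment credit ₹98,000 → ₹32,608

Book-profits minimum tax:
  Adjusted income: ₹865,400 + ₹242,800 + ₹254,900 = ₹1,363,100
  Exemption: 20% × (₹1,363,100 − ₹578,000) = ₹157,020 ≥ ₹29,000, so the exemption is fully phased out
  Base: ₹1,363,100 − ₹0 = ₹1,363,100
  ₹1,363,100 × 11% = ₹149,941

Excess of book-profits minimum tax over ordinary income tax: ₹149,941 − ₹32,608 = ₹117,333.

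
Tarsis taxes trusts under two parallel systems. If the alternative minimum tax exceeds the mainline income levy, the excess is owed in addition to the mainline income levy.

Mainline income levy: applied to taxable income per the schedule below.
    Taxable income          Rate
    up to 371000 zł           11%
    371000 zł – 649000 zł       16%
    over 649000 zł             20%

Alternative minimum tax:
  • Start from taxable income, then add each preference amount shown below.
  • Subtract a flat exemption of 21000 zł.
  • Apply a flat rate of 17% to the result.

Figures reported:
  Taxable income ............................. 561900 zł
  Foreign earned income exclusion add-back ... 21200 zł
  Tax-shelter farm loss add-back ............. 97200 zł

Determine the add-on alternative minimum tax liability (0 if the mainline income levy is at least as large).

Alternative minimum tax:
  Adjusted income: 561900 zł + 21200 zł + 97200 zł = 680300 zł
  Less exemption 21000 zł → base 659300 zł
  659300 zł × 17% = 112081 zł

Mainline income levy:
  371000 zł × 11% = 40810 zł
  190900 zł × 16% = 30544 zł
  → 71354 zł

Excess of alternative minimum tax over mainline income levy: 112081 zł − 71354 zł = 40727 zł.

40727 zł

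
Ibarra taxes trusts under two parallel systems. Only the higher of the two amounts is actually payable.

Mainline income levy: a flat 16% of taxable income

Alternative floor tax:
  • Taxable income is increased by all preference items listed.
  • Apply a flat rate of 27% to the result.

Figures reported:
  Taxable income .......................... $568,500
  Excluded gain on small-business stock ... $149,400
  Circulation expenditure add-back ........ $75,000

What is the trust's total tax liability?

Alternative floor tax:
  Adjusted income: $568,500 + $149,400 + $75,000 = $792,900
  $792,900 × 27% = $214,083

Mainline income levy:
  $568,500 × 16% = $90,960

$214,083 > $90,960, so the alternative floor tax is the binding amount.

$214,083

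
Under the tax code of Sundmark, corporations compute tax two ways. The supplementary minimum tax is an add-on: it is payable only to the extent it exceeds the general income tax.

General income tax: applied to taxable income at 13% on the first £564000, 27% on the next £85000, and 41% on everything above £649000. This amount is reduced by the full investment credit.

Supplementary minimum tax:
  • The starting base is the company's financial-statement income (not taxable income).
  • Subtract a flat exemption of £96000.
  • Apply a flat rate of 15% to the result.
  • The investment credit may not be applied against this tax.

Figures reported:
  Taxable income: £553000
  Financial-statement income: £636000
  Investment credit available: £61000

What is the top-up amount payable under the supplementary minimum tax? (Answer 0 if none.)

£70110

Supplementary minimum tax:
  Base (financial-statement income): £636000
  Less exemption £96000 → base £540000
  £540000 × 15% = £81000

General income tax:
  £553000 × 13% = £71890
  Less investment credit £61000 → £10890

Excess of supplementary minimum tax over general income tax: £81000 − £10890 = £70110.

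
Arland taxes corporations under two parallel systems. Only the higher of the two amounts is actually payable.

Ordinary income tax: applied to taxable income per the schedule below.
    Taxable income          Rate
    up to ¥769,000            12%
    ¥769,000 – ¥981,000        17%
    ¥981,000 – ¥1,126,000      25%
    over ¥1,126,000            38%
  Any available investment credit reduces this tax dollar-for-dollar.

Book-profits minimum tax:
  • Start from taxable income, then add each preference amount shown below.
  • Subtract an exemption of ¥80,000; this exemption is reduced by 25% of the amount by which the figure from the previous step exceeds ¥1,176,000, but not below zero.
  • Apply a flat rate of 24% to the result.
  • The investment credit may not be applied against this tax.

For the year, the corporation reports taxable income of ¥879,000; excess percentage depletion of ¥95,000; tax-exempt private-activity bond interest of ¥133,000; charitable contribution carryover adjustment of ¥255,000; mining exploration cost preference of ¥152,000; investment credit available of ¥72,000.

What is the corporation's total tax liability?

¥363,360

Ordinary income tax:
  ¥769,000 × 12% = ¥92,280
  ¥110,000 × 17% = ¥18,700
  → ¥110,980
  Less investment credit ¥72,000 → ¥38,980

Book-profits minimum tax:
  Adjusted income: ¥879,000 + ¥95,000 + ¥133,000 + ¥255,000 + ¥152,000 = ¥1,514,000
  Exemption: 25% × (¥1,514,000 − ¥1,176,000) = ¥84,500 ≥ ¥80,000, so the exemption is fully phased out
  Base: ¥1,514,000 − ¥0 = ¥1,514,000
  ¥1,514,000 × 24% = ¥363,360

¥363,360 > ¥38,980, so the book-profits minimum tax is the binding amount.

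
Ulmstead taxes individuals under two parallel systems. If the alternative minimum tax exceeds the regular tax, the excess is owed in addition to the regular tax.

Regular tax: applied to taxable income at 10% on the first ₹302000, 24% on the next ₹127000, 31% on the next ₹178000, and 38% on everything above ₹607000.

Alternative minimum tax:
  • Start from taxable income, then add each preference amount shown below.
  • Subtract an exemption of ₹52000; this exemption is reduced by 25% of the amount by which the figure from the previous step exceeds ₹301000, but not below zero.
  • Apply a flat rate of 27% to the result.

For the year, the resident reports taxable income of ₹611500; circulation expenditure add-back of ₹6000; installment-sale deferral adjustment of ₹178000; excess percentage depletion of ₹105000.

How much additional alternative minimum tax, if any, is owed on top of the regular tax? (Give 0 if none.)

Regular tax:
  ₹302000 × 10% = ₹30200
  ₹127000 × 24% = ₹30480
  ₹178000 × 31% = ₹55180
  ₹4500 × 38% = ₹1710
  → ₹117570

Alternative minimum tax:
  Adjusted income: ₹611500 + ₹6000 + ₹178000 + ₹105000 = ₹900500
  Exemption: 25% × (₹900500 − ₹301000) = ₹149875 ≥ ₹52000, so the exemption is fully phased out
  Base: ₹900500 − ₹0 = ₹900500
  ₹900500 × 27% = ₹243135

Excess of alternative minimum tax over regular tax: ₹243135 − ₹117570 = ₹125565.

₹125565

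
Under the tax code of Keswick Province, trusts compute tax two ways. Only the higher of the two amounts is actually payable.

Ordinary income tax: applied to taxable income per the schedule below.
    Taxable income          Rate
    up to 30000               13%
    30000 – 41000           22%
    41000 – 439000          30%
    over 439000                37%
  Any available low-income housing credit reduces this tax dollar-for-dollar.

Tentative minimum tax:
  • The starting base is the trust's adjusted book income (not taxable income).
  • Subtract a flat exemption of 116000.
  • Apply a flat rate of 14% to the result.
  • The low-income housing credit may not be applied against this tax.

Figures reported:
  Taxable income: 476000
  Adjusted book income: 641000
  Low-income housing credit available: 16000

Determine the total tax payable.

Tentative minimum tax:
  Base (adjusted book income): 641000
  Less exemption 116000 → base 525000
  525000 × 14% = 73500

Ordinary income tax:
  30000 × 13% = 3900
  11000 × 22% = 2420
  398000 × 30% = 119400
  37000 × 37% = 13690
  → 139410
  Less low-income housing credit 16000 → 123410

123410 > 73500, so the ordinary income tax governs.

123410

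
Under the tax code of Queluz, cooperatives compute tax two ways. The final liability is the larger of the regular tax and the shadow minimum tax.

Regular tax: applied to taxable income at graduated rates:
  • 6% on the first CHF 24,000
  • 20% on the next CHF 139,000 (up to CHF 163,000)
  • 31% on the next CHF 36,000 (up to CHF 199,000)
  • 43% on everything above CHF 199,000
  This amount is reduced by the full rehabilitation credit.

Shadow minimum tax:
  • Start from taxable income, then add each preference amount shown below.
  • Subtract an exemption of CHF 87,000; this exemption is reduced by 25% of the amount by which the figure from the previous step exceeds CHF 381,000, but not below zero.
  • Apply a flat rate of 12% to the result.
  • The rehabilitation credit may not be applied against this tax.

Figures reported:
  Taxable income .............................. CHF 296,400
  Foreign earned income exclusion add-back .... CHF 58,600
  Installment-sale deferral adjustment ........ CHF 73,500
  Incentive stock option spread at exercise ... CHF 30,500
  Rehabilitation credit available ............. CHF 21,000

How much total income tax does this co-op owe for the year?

CHF 61,282

Shadow minimum tax:
  Adjusted income: CHF 296,400 + CHF 58,600 + CHF 73,500 + CHF 30,500 = CHF 459,000
  Exemption: CHF 87,000 − 25% × (CHF 459,000 − CHF 381,000) = CHF 87,000 − CHF 19,500 = CHF 67,500
  Base: CHF 459,000 − CHF 67,500 = CHF 391,500
  CHF 391,500 × 12% = CHF 46,980

Regular tax:
  CHF 24,000 × 6% = CHF 1,440
  CHF 139,000 × 20% = CHF 27,800
  CHF 36,000 × 31% = CHF 11,160
  CHF 97,400 × 43% = CHF 41,882
  → CHF 82,282
  Less rehabilitation credit CHF 21,000 → CHF 61,282

CHF 61,282 > CHF 46,980, so the regular tax governs.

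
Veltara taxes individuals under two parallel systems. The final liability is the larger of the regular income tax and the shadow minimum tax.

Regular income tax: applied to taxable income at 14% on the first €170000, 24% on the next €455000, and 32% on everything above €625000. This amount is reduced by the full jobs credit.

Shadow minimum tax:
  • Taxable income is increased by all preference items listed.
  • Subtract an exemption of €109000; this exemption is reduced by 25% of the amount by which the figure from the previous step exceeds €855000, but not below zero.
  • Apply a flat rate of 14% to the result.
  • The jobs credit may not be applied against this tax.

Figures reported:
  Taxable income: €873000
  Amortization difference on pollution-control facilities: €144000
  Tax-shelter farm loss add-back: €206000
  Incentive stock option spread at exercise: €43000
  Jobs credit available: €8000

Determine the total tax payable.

Shadow minimum tax:
  Adjusted income: €873000 + €144000 + €206000 + €43000 = €1266000
  Exemption: €109000 − 25% × (€1266000 − €855000) = €109000 − €102750 = €6250
  Base: €1266000 − €6250 = €1259750
  €1259750 × 14% = €176365

Regular income tax:
  €170000 × 14% = €23800
  €455000 × 24% = €109200
  €248000 × 32% = €79360
  → €212360
  Less jobs credit €8000 → €204360

€204360 > €176365, so the regular income tax governs.

€204360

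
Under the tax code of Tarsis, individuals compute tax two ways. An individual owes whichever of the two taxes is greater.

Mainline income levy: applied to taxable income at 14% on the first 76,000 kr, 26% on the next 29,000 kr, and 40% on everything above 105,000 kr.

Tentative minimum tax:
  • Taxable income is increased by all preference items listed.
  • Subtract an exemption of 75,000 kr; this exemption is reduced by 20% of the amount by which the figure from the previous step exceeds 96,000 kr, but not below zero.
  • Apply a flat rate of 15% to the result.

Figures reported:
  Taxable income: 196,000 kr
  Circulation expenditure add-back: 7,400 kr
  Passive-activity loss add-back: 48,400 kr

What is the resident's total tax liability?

54,580 kr

Mainline income levy:
  76,000 kr × 14% = 10,640 kr
  29,000 kr × 26% = 7,540 kr
  91,000 kr × 40% = 36,400 kr
  → 54,580 kr

Tentative minimum tax:
  Adjusted income: 196,000 kr + 7,400 kr + 48,400 kr = 251,800 kr
  Exemption: 75,000 kr − 20% × (251,800 kr − 96,000 kr) = 75,000 kr − 31,160 kr = 43,840 kr
  Base: 251,800 kr − 43,840 kr = 207,960 kr
  207,960 kr × 15% = 31,194 kr

54,580 kr > 31,194 kr, so the mainline income levy governs.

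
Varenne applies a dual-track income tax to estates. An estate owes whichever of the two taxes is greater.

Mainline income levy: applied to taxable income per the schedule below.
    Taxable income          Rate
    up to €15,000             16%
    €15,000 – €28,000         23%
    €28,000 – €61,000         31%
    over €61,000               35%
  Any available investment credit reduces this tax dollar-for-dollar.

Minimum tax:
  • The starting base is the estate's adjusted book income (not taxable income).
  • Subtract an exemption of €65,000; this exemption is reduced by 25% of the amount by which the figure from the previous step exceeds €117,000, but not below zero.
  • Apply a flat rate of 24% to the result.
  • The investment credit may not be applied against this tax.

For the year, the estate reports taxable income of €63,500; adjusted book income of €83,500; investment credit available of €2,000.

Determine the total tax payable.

Mainline income levy:
  €15,000 × 16% = €2,400
  €13,000 × 23% = €2,990
  €33,000 × 31% = €10,230
  €2,500 × 35% = €875
  → €16,495
  Less investment credit €2,000 → €14,495

Minimum tax:
  Base (adjusted book income): €83,500
  Exemption: €83,500 ≤ €117,000, so full €65,000 applies
  Base: €83,500 − €65,000 = €18,500
  €18,500 × 24% = €4,440

€14,495 > €4,440, so the mainline income levy governs.

€14,495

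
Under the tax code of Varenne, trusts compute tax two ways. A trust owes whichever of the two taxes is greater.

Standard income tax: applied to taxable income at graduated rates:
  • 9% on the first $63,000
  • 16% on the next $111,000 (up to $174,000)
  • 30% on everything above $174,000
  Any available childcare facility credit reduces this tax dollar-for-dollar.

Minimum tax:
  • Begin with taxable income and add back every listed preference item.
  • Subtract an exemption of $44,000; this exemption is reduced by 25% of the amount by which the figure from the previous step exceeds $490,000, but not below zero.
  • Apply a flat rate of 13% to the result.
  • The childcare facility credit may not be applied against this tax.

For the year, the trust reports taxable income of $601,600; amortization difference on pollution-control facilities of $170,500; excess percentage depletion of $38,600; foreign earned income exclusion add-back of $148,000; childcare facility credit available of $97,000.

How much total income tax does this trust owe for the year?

Standard income tax:
  $63,000 × 9% = $5,670
  $111,000 × 16% = $17,760
  $427,600 × 30% = $128,280
  → $151,710
  Less childcare facility credit $97,000 → $54,710

Minimum tax:
  Adjusted income: $601,600 + $170,500 + $38,600 + $148,000 = $958,700
  Exemption: 25% × ($958,700 − $490,000) = $117,175 ≥ $44,000, so the exemption is fully phased out
  Base: $958,700 − $0 = $958,700
  $958,700 × 13% = $124,631

$124,631 > $54,710, so the minimum tax is the binding amount.

$124,631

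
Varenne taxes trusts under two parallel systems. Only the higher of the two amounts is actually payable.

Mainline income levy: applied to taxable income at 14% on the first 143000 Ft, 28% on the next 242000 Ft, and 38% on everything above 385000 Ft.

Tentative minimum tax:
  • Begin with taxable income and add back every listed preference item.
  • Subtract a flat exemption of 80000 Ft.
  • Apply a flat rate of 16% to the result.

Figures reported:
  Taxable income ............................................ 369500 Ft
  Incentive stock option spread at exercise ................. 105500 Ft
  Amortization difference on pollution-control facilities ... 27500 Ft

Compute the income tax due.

Tentative minimum tax:
  Adjusted income: 369500 Ft + 105500 Ft + 27500 Ft = 502500 Ft
  Less exemption 80000 Ft → base 422500 Ft
  422500 Ft × 16% = 67600 Ft

Mainline income levy:
  143000 Ft × 14% = 20020 Ft
  226500 Ft × 28% = 63420 Ft
  → 83440 Ft

83440 Ft > 67600 Ft, so the mainline income levy governs.

83440 Ft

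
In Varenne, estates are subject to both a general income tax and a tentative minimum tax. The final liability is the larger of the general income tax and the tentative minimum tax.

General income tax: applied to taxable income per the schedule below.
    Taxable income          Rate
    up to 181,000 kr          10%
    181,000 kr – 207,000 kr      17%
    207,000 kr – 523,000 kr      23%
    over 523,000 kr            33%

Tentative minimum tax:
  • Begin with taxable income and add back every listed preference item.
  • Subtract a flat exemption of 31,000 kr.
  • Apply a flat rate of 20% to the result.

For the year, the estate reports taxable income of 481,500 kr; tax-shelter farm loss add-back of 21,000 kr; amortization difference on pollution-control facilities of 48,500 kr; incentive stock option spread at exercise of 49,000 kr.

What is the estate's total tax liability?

General income tax:
  181,000 kr × 10% = 18,100 kr
  26,000 kr × 17% = 4,420 kr
  274,500 kr × 23% = 63,135 kr
  → 85,655 kr

Tentative minimum tax:
  Adjusted income: 481,500 kr + 21,000 kr + 48,500 kr + 49,000 kr = 600,000 kr
  Less exemption 31,000 kr → base 569,000 kr
  569,000 kr × 20% = 113,800 kr

113,800 kr > 85,655 kr, so the tentative minimum tax is the binding amount.

113,800 kr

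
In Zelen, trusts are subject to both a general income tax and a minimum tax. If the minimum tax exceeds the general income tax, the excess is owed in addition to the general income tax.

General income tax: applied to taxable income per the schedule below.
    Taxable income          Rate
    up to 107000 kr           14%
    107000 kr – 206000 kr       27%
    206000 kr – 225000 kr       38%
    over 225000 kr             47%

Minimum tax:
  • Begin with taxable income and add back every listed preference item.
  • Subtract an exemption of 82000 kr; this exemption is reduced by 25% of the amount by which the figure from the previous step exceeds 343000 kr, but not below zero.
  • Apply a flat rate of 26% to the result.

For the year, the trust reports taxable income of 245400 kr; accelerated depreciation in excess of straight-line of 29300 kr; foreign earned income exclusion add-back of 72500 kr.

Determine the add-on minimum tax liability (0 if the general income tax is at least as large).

10707 kr

General income tax:
  107000 kr × 14% = 14980 kr
  99000 kr × 27% = 26730 kr
  19000 kr × 38% = 7220 kr
  20400 kr × 47% = 9588 kr
  → 58518 kr

Minimum tax:
  Adjusted income: 245400 kr + 29300 kr + 72500 kr = 347200 kr
  Exemption: 82000 kr − 25% × (347200 kr − 343000 kr) = 82000 kr − 1050 kr = 80950 kr
  Base: 347200 kr − 80950 kr = 266250 kr
  266250 kr × 26% = 69225 kr

Excess of minimum tax over general income tax: 69225 kr − 58518 kr = 10707 kr.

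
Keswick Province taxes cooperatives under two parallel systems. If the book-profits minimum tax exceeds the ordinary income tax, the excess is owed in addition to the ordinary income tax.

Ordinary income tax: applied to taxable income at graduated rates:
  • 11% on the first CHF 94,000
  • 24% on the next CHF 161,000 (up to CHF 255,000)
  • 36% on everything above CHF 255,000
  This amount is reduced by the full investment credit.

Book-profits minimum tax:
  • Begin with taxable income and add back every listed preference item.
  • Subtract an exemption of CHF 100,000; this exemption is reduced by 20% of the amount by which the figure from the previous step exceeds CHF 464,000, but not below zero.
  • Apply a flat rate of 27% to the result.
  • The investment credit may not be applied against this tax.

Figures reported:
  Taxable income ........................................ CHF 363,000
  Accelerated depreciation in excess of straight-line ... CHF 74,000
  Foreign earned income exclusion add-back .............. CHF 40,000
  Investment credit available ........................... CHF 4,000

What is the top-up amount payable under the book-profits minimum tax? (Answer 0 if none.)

CHF 18,632

Ordinary income tax:
  CHF 94,000 × 11% = CHF 10,340
  CHF 161,000 × 24% = CHF 38,640
  CHF 108,000 × 36% = CHF 38,880
  → CHF 87,860
  Less investment credit CHF 4,000 → CHF 83,860

Book-profits minimum tax:
  Adjusted income: CHF 363,000 + CHF 74,000 + CHF 40,000 = CHF 477,000
  Exemption: CHF 100,000 − 20% × (CHF 477,000 − CHF 464,000) = CHF 100,000 − CHF 2,600 = CHF 97,400
  Base: CHF 477,000 − CHF 97,400 = CHF 379,600
  CHF 379,600 × 27% = CHF 102,492

Excess of book-profits minimum tax over ordinary income tax: CHF 102,492 − CHF 83,860 = CHF 18,632.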